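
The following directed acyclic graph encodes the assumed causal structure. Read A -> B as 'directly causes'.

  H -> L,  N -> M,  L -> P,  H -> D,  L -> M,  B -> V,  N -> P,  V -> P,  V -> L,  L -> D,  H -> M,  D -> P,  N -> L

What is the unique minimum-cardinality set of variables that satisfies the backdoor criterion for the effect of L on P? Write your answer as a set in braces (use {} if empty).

{H, N, V}

Variables eligible for adjustment (non-descendants of L, excluding L and P): {B, H, N, V}.
Backdoor paths from L to P:
  P1: L <- V -> P
  P2: L <- H -> D -> P
  P3: L <- H -> M <- N -> P
  P4: L <- N -> M <- H -> D -> P
  P5: L <- N -> P
The empty set is not sufficient: P1 (L <- V -> P) has no collider blocking it and no conditioned non-collider, so it is open.
Try {H, N, V}:
  P1: blocked at fork node V ∈ conditioning set.
  P2: blocked at fork node H ∈ conditioning set.
  P3: blocked at fork node H ∈ conditioning set.
  P4: blocked at fork node N ∈ conditioning set.
  P5: blocked at fork node N ∈ conditioning set.
{H, N, V} contains no descendant of L and blocks every backdoor path.
Every element of {H, N, V} is needed (dropping H leaves P2 open; dropping N leaves P5 open; dropping V leaves P1 open), so no proper subset is valid.
Among all size-3 subsets of the eligible variables, only {H, N, V} blocks every backdoor path, so it is the unique smallest valid adjustment set.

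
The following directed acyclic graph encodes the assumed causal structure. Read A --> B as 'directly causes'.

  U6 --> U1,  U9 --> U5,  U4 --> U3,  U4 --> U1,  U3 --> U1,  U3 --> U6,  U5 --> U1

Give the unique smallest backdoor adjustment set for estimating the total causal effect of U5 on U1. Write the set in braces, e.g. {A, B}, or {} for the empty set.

Variables eligible for adjustment (non-descendants of U5, excluding U5 and U1): {U3, U4, U6, U9}.
Backdoor paths from U5 to U1:
  (none)
With no backdoor paths the empty set already satisfies the criterion, and it is trivially minimal.

{}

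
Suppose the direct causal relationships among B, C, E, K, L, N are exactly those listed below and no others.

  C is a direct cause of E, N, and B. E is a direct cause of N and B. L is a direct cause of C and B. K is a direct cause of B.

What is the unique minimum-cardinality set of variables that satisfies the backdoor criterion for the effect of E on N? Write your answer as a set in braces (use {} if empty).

{C}

Variables eligible for adjustment (non-descendants of E, excluding E and N): {C, K, L}.
Backdoor paths from E to N:
  P1: E <- C -> N
The empty set is not sufficient: P1 (E <- C -> N) has no collider blocking it and no conditioned non-collider, so it is open.
Try {C}:
  P1: blocked at fork node C ∈ conditioning set.
{C} contains no descendant of E and blocks every backdoor path.
No other singleton works — e.g. {L} leaves P1 open — so {C} is the unique smallest valid adjustment set.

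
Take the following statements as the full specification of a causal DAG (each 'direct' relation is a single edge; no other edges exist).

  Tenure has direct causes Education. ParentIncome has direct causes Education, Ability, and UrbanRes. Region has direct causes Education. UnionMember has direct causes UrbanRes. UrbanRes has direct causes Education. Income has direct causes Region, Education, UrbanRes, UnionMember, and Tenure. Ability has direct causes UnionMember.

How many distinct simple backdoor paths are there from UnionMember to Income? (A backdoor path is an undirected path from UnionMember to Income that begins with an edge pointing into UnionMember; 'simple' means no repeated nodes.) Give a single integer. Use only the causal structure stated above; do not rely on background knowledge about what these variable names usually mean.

A backdoor path from UnionMember to Income is any simple undirected path whose first edge points into UnionMember (i.e. leaves UnionMember via a parent).
Parents of UnionMember: {UrbanRes}.
Enumerating:
  P1: UnionMember <- UrbanRes <- Education -> Region -> Income
  P2: UnionMember <- UrbanRes <- Education -> Tenure -> Income
  P3: UnionMember <- UrbanRes <- Education -> Income
  P4: UnionMember <- UrbanRes -> Income
  P5: UnionMember <- UrbanRes -> ParentIncome <- Education -> Region -> Income
  P6: UnionMember <- UrbanRes -> ParentIncome <- Education -> Tenure -> Income
  P7: UnionMember <- UrbanRes -> ParentIncome <- Education -> Income
That exhausts the simple backdoor paths. Count: 7.

7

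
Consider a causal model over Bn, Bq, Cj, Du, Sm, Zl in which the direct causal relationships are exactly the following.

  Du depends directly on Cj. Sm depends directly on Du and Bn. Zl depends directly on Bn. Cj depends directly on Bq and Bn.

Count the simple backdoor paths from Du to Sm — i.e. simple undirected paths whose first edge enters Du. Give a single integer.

1

A backdoor path from Du to Sm is any simple undirected path whose first edge points into Du (i.e. leaves Du via a parent).
Parents of Du: {Cj}.
Enumerating:
  P1: Du <- Cj <- Bn -> Sm
That exhausts the simple backdoor paths. Count: 1.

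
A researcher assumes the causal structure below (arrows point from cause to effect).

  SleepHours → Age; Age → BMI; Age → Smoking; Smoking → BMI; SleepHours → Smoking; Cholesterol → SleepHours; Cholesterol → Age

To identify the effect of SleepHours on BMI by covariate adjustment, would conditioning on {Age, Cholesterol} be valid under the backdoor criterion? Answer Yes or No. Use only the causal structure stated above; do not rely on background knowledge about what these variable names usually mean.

Backdoor paths from SleepHours to BMI (paths whose first edge points into SleepHours):
  P1: SleepHours <- Cholesterol -> Age -> Smoking -> BMI
  P2: SleepHours <- Cholesterol -> Age -> BMI
Condition 1 (no descendant of SleepHours in the set): FAILS — Age is a descendant of SleepHours.
Condition 2 (every backdoor path blocked by {Age, Cholesterol}):
  P1: blocked at fork node Cholesterol ∈ conditioning set.
  P2: blocked at fork node Cholesterol ∈ conditioning set.
{Age, Cholesterol} does not satisfy the backdoor criterion.

No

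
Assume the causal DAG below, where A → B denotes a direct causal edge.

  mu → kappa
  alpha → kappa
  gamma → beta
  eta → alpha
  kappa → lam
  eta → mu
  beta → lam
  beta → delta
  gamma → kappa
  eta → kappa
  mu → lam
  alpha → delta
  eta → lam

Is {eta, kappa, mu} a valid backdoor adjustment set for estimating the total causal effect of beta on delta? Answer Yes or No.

Backdoor paths from beta to delta (paths whose first edge points into beta):
  P1: beta <- gamma -> kappa <- eta -> alpha -> delta
  P2: beta <- gamma -> kappa <- alpha -> delta
  P3: beta <- gamma -> kappa <- mu <- eta -> alpha -> delta
  P4: beta <- gamma -> kappa <- mu -> lam <- eta -> alpha -> delta
  P5: beta <- gamma -> kappa -> lam <- eta -> alpha -> delta
  P6: beta <- gamma -> kappa -> lam <- mu <- eta -> alpha -> delta
Condition 1 (no descendant of beta in the set): holds — descendants of beta are {delta, lam}; none are in {eta, kappa, mu}.
Condition 2 (every backdoor path blocked by {eta, kappa, mu}):
  P1: blocked at fork node eta ∈ conditioning set.
  P2: open — collider(s) kappa are conditioned on (or have a conditioned descendant) and no non-collider on the path is in the set.
  P3: blocked at chain node mu ∈ conditioning set.
  P4: blocked at fork node mu ∈ conditioning set.
  P5: blocked at chain node kappa ∈ conditioning set.
  P6: blocked at chain node kappa ∈ conditioning set.
{eta, kappa, mu} does not satisfy the backdoor criterion.

No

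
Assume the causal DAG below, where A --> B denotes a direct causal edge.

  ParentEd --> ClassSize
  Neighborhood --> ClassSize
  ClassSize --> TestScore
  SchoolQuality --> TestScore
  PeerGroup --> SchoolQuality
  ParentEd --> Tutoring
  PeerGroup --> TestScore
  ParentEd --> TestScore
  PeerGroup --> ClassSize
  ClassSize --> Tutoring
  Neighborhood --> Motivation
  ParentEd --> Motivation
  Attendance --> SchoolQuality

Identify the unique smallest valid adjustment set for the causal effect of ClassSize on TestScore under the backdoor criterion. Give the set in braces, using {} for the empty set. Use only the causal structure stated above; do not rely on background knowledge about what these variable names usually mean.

Variables eligible for adjustment (non-descendants of ClassSize, excluding ClassSize and TestScore): {Attendance, Motivation, Neighborhood, ParentEd, PeerGroup, SchoolQuality}.
Backdoor paths from ClassSize to TestScore:
  P1: ClassSize <- Neighborhood -> Motivation <- ParentEd -> TestScore
  P2: ClassSize <- PeerGroup -> SchoolQuality -> TestScore
  P3: ClassSize <- PeerGroup -> TestScore
  P4: ClassSize <- ParentEd -> TestScore
The empty set is not sufficient: P2 (ClassSize <- PeerGroup -> SchoolQuality -> TestScore) has no collider blocking it and no conditioned non-collider, so it is open.
Try {ParentEd, PeerGroup}:
  P1: blocked at collider Motivation (neither it nor any descendant is in the conditioning set).
  P2: blocked at fork node PeerGroup ∈ conditioning set.
  P3: blocked at fork node PeerGroup ∈ conditioning set.
  P4: blocked at fork node ParentEd ∈ conditioning set.
{ParentEd, PeerGroup} contains no descendant of ClassSize and blocks every backdoor path.
Every element of {ParentEd, PeerGroup} is needed (dropping ParentEd leaves P4 open; dropping PeerGroup leaves P2 open), so no proper subset is valid.
Among all size-2 subsets of the eligible variables, only {ParentEd, PeerGroup} blocks every backdoor path, so it is the unique smallest valid adjustment set.

{ParentEd, PeerGroup}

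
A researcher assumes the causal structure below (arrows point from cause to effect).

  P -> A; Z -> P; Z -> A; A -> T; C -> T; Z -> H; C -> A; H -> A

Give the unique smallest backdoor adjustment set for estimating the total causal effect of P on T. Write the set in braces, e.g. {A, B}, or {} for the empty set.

{Z}

Variables eligible for adjustment (non-descendants of P, excluding P and T): {C, H, Z}.
Backdoor paths from P to T:
  P1: P <- Z -> H -> A <- C -> T
  P2: P <- Z -> H -> A -> T
  P3: P <- Z -> A <- C -> T
  P4: P <- Z -> A -> T
The empty set is not sufficient: P2 (P <- Z -> H -> A -> T) has no collider blocking it and no conditioned non-collider, so it is open.
Try {Z}:
  P1: blocked at fork node Z ∈ conditioning set.
  P2: blocked at fork node Z ∈ conditioning set.
  P3: blocked at fork node Z ∈ conditioning set.
  P4: blocked at fork node Z ∈ conditioning set.
{Z} contains no descendant of P and blocks every backdoor path.
No other singleton works — e.g. {H} leaves P4 open — so {Z} is the unique smallest valid adjustment set.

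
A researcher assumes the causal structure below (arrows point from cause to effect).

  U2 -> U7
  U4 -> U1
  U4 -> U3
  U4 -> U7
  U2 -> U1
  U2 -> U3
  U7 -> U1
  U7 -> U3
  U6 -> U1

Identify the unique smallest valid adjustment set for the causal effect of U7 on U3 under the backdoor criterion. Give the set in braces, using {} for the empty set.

Variables eligible for adjustment (non-descendants of U7, excluding U7 and U3): {U2, U4, U6}.
Backdoor paths from U7 to U3:
  P1: U7 <- U4 -> U3
  P2: U7 <- U4 -> U1 <- U2 -> U3
  P3: U7 <- U2 -> U3
  P4: U7 <- U2 -> U1 <- U4 -> U3
The empty set is not sufficient: P1 (U7 <- U4 -> U3) has no collider blocking it and no conditioned non-collider, so it is open.
Try {U2, U4}:
  P1: blocked at fork node U4 ∈ conditioning set.
  P2: blocked at fork node U4 ∈ conditioning set.
  P3: blocked at fork node U2 ∈ conditioning set.
  P4: blocked at fork node U2 ∈ conditioning set.
{U2, U4} contains no descendant of U7 and blocks every backdoor path.
Every element of {U2, U4} is needed (dropping U2 leaves P3 open; dropping U4 leaves P1 open), so no proper subset is valid.
Among all size-2 subsets of the eligible variables, only {U2, U4} blocks every backdoor path, so it is the unique smallest valid adjustment set.

{U2, U4}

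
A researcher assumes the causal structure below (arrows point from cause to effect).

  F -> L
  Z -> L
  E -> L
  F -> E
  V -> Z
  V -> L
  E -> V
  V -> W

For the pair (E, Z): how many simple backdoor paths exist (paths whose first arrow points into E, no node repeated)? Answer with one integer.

A backdoor path from E to Z is any simple undirected path whose first edge points into E (i.e. leaves E via a parent).
Parents of E: {F}.
Enumerating:
  P1: E <- F -> L <- V -> Z
  P2: E <- F -> L <- Z
That exhausts the simple backdoor paths. Count: 2.

2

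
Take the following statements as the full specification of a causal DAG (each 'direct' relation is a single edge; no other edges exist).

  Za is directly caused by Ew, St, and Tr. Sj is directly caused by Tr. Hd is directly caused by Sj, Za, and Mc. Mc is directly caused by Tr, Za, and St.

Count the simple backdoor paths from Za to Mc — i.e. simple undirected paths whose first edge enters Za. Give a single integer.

A backdoor path from Za to Mc is any simple undirected path whose first edge points into Za (i.e. leaves Za via a parent).
Parents of Za: {Ew, St, Tr}.
Enumerating:
  P1: Za <- Tr -> Mc
  P2: Za <- Tr -> Sj -> Hd <- Mc
  P3: Za <- St -> Mc
That exhausts the simple backdoor paths. Count: 3.

3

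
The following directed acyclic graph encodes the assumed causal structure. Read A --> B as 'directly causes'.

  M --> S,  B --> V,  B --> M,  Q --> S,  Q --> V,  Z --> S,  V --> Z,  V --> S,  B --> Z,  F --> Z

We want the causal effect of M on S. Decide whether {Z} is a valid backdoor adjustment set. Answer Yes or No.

Backdoor paths from M to S (paths whose first edge points into M):
  P1: M <- B -> V <- Q -> S
  P2: M <- B -> V -> Z -> S
  P3: M <- B -> V -> S
  P4: M <- B -> Z <- V <- Q -> S
  P5: M <- B -> Z <- V -> S
  P6: M <- B -> Z -> S
Condition 1 (no descendant of M in the set): holds — descendants of M are {S}; none are in {Z}.
Condition 2 (every backdoor path blocked by {Z}):
  P1: open — collider(s) V are conditioned on (or have a conditioned descendant) and no non-collider on the path is in the set.
  P2: blocked at chain node Z ∈ conditioning set.
  P3: open — no interior node is in the conditioning set.
  P4: open — collider(s) Z are conditioned on (or have a conditioned descendant) and no non-collider on the path is in the set.
  P5: open — collider(s) Z are conditioned on (or have a conditioned descendant) and no non-collider on the path is in the set.
  P6: blocked at chain node Z ∈ conditioning set.
{Z} does not satisfy the backdoor criterion.

No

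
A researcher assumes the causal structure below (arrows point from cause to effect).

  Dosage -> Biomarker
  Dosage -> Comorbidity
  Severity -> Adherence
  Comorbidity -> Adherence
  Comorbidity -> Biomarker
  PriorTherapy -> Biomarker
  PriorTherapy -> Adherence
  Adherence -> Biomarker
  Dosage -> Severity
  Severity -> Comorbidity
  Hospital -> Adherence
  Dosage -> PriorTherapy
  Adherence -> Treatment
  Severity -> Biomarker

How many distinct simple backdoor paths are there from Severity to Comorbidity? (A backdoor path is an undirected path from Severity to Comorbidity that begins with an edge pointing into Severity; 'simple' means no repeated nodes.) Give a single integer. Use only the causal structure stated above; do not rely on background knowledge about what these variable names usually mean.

A backdoor path from Severity to Comorbidity is any simple undirected path whose first edge points into Severity (i.e. leaves Severity via a parent).
Parents of Severity: {Dosage}.
Enumerating:
  P1: Severity <- Dosage -> PriorTherapy -> Adherence <- Comorbidity
  P2: Severity <- Dosage -> PriorTherapy -> Adherence -> Biomarker <- Comorbidity
  P3: Severity <- Dosage -> PriorTherapy -> Biomarker <- Comorbidity
  P4: Severity <- Dosage -> PriorTherapy -> Biomarker <- Adherence <- Comorbidity
  P5: Severity <- Dosage -> Comorbidity
  P6: Severity <- Dosage -> Biomarker <- PriorTherapy -> Adherence <- Comorbidity
  P7: Severity <- Dosage -> Biomarker <- Comorbidity
  P8: Severity <- Dosage -> Biomarker <- Adherence <- Comorbidity
That exhausts the simple backdoor paths. Count: 8.

8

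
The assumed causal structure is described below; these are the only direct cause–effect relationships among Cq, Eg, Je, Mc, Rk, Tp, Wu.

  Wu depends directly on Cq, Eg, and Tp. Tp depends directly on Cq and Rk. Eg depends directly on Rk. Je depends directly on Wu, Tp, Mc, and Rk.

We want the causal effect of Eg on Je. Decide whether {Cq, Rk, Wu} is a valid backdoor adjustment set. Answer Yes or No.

Backdoor paths from Eg to Je (paths whose first edge points into Eg):
  P1: Eg <- Rk -> Tp <- Cq -> Wu -> Je
  P2: Eg <- Rk -> Tp -> Wu -> Je
  P3: Eg <- Rk -> Tp -> Je
  P4: Eg <- Rk -> Je
Condition 1 (no descendant of Eg in the set): FAILS — Wu is a descendant of Eg.
Condition 2 (every backdoor path blocked by {Cq, Rk, Wu}):
  P1: blocked at fork node Rk ∈ conditioning set.
  P2: blocked at fork node Rk ∈ conditioning set.
  P3: blocked at fork node Rk ∈ conditioning set.
  P4: blocked at fork node Rk ∈ conditioning set.
{Cq, Rk, Wu} does not satisfy the backdoor criterion.

No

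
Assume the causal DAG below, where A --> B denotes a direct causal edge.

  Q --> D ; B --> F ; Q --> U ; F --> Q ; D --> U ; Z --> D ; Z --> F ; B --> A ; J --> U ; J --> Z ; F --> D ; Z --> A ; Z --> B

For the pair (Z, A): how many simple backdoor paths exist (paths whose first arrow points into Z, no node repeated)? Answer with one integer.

4

A backdoor path from Z to A is any simple undirected path whose first edge points into Z (i.e. leaves Z via a parent).
Parents of Z: {J}.
Enumerating:
  P1: Z <- J -> U <- Q <- F <- B -> A
  P2: Z <- J -> U <- Q -> D <- F <- B -> A
  P3: Z <- J -> U <- D <- F <- B -> A
  P4: Z <- J -> U <- D <- Q <- F <- B -> A
That exhausts the simple backdoor paths. Count: 4.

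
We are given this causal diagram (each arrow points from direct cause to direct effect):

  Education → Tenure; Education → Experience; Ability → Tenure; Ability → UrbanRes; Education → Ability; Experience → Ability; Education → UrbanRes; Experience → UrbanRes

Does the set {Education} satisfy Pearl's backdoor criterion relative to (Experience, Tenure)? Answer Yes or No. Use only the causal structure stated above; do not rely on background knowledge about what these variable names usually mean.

Backdoor paths from Experience to Tenure (paths whose first edge points into Experience):
  P1: Experience <- Education -> Ability -> Tenure
  P2: Experience <- Education -> UrbanRes <- Ability -> Tenure
  P3: Experience <- Education -> Tenure
Condition 1 (no descendant of Experience in the set): holds — descendants of Experience are {Ability, Tenure, UrbanRes}; none are in {Education}.
Condition 2 (every backdoor path blocked by {Education}):
  P1: blocked at fork node Education ∈ conditioning set.
  P2: blocked at fork node Education ∈ conditioning set.
  P3: blocked at fork node Education ∈ conditioning set.
{Education} satisfies the backdoor criterion.

Yes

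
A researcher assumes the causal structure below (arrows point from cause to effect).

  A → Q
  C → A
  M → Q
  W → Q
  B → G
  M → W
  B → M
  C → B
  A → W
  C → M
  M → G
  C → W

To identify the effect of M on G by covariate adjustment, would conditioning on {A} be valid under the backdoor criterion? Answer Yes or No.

Backdoor paths from M to G (paths whose first edge points into M):
  P1: M <- C -> B -> G
  P2: M <- B -> G
Condition 1 (no descendant of M in the set): holds — descendants of M are {G, Q, W}; none are in {A}.
Condition 2 (every backdoor path blocked by {A}):
  P1: open — no interior node is in the conditioning set.
  P2: open — no interior node is in the conditioning set.
{A} does not satisfy the backdoor criterion.

No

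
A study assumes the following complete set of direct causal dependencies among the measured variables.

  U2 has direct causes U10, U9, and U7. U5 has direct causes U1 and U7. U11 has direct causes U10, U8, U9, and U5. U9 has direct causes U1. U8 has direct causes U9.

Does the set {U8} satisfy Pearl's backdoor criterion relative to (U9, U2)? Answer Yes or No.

Backdoor paths from U9 to U2 (paths whose first edge points into U9):
  P1: U9 <- U1 -> U5 <- U7 -> U2
  P2: U9 <- U1 -> U5 -> U11 <- U10 -> U2
Condition 1 (no descendant of U9 in the set): FAILS — U8 is a descendant of U9.
Condition 2 (every backdoor path blocked by {U8}):
  P1: blocked at collider U5 (neither it nor any descendant is in the conditioning set).
  P2: blocked at collider U11 (neither it nor any descendant is in the conditioning set).
{U8} does not satisfy the backdoor criterion.

No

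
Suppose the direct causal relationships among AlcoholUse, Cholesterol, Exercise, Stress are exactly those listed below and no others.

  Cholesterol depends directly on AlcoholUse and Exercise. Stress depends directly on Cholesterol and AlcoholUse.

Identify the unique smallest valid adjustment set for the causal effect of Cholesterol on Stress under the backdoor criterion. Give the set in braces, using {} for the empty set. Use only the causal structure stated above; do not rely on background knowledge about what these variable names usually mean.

Variables eligible for adjustment (non-descendants of Cholesterol, excluding Cholesterol and Stress): {AlcoholUse, Exercise}.
Backdoor paths from Cholesterol to Stress:
  P1: Cholesterol <- AlcoholUse -> Stress
The empty set is not sufficient: P1 (Cholesterol <- AlcoholUse -> Stress) has no collider blocking it and no conditioned non-collider, so it is open.
Try {AlcoholUse}:
  P1: blocked at fork node AlcoholUse ∈ conditioning set.
{AlcoholUse} contains no descendant of Cholesterol and blocks every backdoor path.
No other singleton works — e.g. {Exercise} leaves P1 open — so {AlcoholUse} is the unique smallest valid adjustment set.

{AlcoholUse}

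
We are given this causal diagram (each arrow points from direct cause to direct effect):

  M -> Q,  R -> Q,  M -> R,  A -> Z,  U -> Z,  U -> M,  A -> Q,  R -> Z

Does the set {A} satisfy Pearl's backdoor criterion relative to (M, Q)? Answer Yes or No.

Yes

Backdoor paths from M to Q (paths whose first edge points into M):
  P1: M <- U -> Z <- R -> Q
  P2: M <- U -> Z <- A -> Q
Condition 1 (no descendant of M in the set): holds — descendants of M are {Q, R, Z}; none are in {A}.
Condition 2 (every backdoor path blocked by {A}):
  P1: blocked at collider Z (neither it nor any descendant is in the conditioning set).
  P2: blocked at collider Z (neither it nor any descendant is in the conditioning set).
{A} satisfies the backdoor criterion.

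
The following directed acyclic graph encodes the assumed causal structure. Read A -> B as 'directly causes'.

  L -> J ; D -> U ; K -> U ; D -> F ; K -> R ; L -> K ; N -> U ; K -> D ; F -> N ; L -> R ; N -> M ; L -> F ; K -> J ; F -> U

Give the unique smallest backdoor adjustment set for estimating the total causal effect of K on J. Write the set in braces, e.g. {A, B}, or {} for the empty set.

Variables eligible for adjustment (non-descendants of K, excluding K and J): {L}.
Backdoor paths from K to J:
  P1: K <- L -> J
The empty set is not sufficient: P1 (K <- L -> J) has no collider blocking it and no conditioned non-collider, so it is open.
Try {L}:
  P1: blocked at fork node L ∈ conditioning set.
{L} contains no descendant of K and blocks every backdoor path.
{L} is the unique smallest valid adjustment set.

{L}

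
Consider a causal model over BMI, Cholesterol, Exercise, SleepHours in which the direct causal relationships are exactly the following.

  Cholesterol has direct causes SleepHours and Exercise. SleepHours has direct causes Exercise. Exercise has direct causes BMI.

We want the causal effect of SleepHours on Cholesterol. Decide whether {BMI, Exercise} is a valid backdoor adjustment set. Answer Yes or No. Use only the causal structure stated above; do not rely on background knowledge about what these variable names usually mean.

Backdoor paths from SleepHours to Cholesterol (paths whose first edge points into SleepHours):
  P1: SleepHours <- Exercise -> Cholesterol
Condition 1 (no descendant of SleepHours in the set): holds — descendants of SleepHours are {Cholesterol}; none are in {BMI, Exercise}.
Condition 2 (every backdoor path blocked by {BMI, Exercise}):
  P1: blocked at fork node Exercise ∈ conditioning set.
{BMI, Exercise} satisfies the backdoor criterion.

Yes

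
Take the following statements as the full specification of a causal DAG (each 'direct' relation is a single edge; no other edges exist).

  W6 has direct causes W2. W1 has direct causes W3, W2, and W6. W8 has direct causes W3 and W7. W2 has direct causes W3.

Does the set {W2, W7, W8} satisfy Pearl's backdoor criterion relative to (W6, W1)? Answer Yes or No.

Yes

Backdoor paths from W6 to W1 (paths whose first edge points into W6):
  P1: W6 <- W2 <- W3 -> W1
  P2: W6 <- W2 -> W1
Condition 1 (no descendant of W6 in the set): holds — descendants of W6 are {W1}; none are in {W2, W7, W8}.
Condition 2 (every backdoor path blocked by {W2, W7, W8}):
  P1: blocked at chain node W2 ∈ conditioning set.
  P2: blocked at fork node W2 ∈ conditioning set.
{W2, W7, W8} satisfies the backdoor criterion.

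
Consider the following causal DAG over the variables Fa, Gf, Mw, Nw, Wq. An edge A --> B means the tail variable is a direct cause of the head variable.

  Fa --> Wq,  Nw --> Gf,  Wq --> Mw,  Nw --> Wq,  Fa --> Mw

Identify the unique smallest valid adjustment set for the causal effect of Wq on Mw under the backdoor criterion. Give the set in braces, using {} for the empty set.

{Fa}

Variables eligible for adjustment (non-descendants of Wq, excluding Wq and Mw): {Fa, Gf, Nw}.
Backdoor paths from Wq to Mw:
  P1: Wq <- Fa -> Mw
The empty set is not sufficient: P1 (Wq <- Fa -> Mw) has no collider blocking it and no conditioned non-collider, so it is open.
Try {Fa}:
  P1: blocked at fork node Fa ∈ conditioning set.
{Fa} contains no descendant of Wq and blocks every backdoor path.
No other singleton works — e.g. {Nw} leaves P1 open — so {Fa} is the unique smallest valid adjustment set.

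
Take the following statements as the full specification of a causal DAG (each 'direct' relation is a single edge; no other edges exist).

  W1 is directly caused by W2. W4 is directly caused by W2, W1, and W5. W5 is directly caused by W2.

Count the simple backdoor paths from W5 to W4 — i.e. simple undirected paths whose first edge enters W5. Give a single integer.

2

A backdoor path from W5 to W4 is any simple undirected path whose first edge points into W5 (i.e. leaves W5 via a parent).
Parents of W5: {W2}.
Enumerating:
  P1: W5 <- W2 -> W1 -> W4
  P2: W5 <- W2 -> W4
That exhausts the simple backdoor paths. Count: 2.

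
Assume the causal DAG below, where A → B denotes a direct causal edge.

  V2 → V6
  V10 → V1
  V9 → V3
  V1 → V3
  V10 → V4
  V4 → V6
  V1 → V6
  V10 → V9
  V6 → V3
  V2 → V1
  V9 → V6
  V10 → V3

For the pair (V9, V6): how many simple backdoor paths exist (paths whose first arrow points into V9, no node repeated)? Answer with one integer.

A backdoor path from V9 to V6 is any simple undirected path whose first edge points into V9 (i.e. leaves V9 via a parent).
Parents of V9: {V10}.
Enumerating:
  P1: V9 <- V10 -> V1 <- V2 -> V6
  P2: V9 <- V10 -> V1 -> V6
  P3: V9 <- V10 -> V1 -> V3 <- V6
  P4: V9 <- V10 -> V4 -> V6
  P5: V9 <- V10 -> V3 <- V1 <- V2 -> V6
  P6: V9 <- V10 -> V3 <- V1 -> V6
  P7: V9 <- V10 -> V3 <- V6
That exhausts the simple backdoor paths. Count: 7.

7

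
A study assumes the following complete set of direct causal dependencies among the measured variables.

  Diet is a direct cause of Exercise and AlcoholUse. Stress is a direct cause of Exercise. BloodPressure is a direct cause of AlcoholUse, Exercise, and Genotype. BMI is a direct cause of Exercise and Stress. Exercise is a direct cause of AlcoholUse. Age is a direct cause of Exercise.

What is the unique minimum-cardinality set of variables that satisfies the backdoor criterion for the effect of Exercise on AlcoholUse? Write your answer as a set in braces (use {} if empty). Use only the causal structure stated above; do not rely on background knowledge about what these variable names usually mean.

{BloodPressure, Diet}

Variables eligible for adjustment (non-descendants of Exercise, excluding Exercise and AlcoholUse): {Age, BMI, BloodPressure, Diet, Genotype, Stress}.
Backdoor paths from Exercise to AlcoholUse:
  P1: Exercise <- Diet -> AlcoholUse
  P2: Exercise <- BloodPressure -> AlcoholUse
The empty set is not sufficient: P1 (Exercise <- Diet -> AlcoholUse) has no collider blocking it and no conditioned non-collider, so it is open.
Try {BloodPressure, Diet}:
  P1: blocked at fork node Diet ∈ conditioning set.
  P2: blocked at fork node BloodPressure ∈ conditioning set.
{BloodPressure, Diet} contains no descendant of Exercise and blocks every backdoor path.
Every element of {BloodPressure, Diet} is needed (dropping BloodPressure leaves P2 open; dropping Diet leaves P1 open), so no proper subset is valid.
Among all size-2 subsets of the eligible variables, only {BloodPressure, Diet} blocks every backdoor path, so it is the unique smallest valid adjustment set.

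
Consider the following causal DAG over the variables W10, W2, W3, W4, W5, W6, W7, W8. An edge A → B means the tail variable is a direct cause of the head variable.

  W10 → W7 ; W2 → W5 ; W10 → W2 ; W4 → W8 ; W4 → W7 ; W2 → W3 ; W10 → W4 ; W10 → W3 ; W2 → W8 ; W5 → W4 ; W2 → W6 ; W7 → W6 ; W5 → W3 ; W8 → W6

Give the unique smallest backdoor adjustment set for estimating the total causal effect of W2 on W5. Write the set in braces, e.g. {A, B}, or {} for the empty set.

{}

Variables eligible for adjustment (non-descendants of W2, excluding W2 and W5): {W10}.
Backdoor paths from W2 to W5:
  P1: W2 <- W10 -> W4 <- W5
  P2: W2 <- W10 -> W7 <- W4 <- W5
  P3: W2 <- W10 -> W7 -> W6 <- W8 <- W4 <- W5
  P4: W2 <- W10 -> W3 <- W5
Each backdoor path contains an unconditioned collider, so every path is already blocked with the empty conditioning set:
  P1: blocked at collider W4 (neither it nor any descendant is in the conditioning set).
  P2: blocked at collider W7 (neither it nor any descendant is in the conditioning set).
  P3: blocked at collider W6 (neither it nor any descendant is in the conditioning set).
  P4: blocked at collider W3 (neither it nor any descendant is in the conditioning set).
The empty set is therefore the unique smallest valid set.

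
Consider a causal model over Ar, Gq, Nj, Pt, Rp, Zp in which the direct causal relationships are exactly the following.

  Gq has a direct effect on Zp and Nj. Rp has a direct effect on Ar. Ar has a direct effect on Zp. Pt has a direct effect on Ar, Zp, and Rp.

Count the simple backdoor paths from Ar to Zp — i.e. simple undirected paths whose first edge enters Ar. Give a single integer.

A backdoor path from Ar to Zp is any simple undirected path whose first edge points into Ar (i.e. leaves Ar via a parent).
Parents of Ar: {Pt, Rp}.
Enumerating:
  P1: Ar <- Pt -> Zp
  P2: Ar <- Rp <- Pt -> Zp
That exhausts the simple backdoor paths. Count: 2.

2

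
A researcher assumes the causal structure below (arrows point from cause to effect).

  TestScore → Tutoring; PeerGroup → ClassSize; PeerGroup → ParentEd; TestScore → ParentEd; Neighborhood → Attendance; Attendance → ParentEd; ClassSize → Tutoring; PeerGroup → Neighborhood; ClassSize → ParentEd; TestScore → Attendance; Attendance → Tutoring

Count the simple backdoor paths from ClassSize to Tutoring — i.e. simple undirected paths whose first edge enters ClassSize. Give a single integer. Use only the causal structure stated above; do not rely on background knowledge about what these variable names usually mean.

A backdoor path from ClassSize to Tutoring is any simple undirected path whose first edge points into ClassSize (i.e. leaves ClassSize via a parent).
Parents of ClassSize: {PeerGroup}.
Enumerating:
  P1: ClassSize <- PeerGroup -> Neighborhood -> Attendance <- TestScore -> Tutoring
  P2: ClassSize <- PeerGroup -> Neighborhood -> Attendance -> Tutoring
  P3: ClassSize <- PeerGroup -> Neighborhood -> Attendance -> ParentEd <- TestScore -> Tutoring
  P4: ClassSize <- PeerGroup -> ParentEd <- TestScore -> Attendance -> Tutoring
  P5: ClassSize <- PeerGroup -> ParentEd <- TestScore -> Tutoring
  P6: ClassSize <- PeerGroup -> ParentEd <- Attendance <- TestScore -> Tutoring
  P7: ClassSize <- PeerGroup -> ParentEd <- Attendance -> Tutoring
That exhausts the simple backdoor paths. Count: 7.

7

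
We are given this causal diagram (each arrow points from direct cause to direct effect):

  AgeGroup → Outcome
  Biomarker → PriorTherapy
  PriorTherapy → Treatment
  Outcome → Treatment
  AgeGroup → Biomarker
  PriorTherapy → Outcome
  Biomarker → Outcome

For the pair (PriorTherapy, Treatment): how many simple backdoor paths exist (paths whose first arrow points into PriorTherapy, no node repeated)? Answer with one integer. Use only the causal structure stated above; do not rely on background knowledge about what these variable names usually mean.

2

A backdoor path from PriorTherapy to Treatment is any simple undirected path whose first edge points into PriorTherapy (i.e. leaves PriorTherapy via a parent).
Parents of PriorTherapy: {Biomarker}.
Enumerating:
  P1: PriorTherapy <- Biomarker <- AgeGroup -> Outcome -> Treatment
  P2: PriorTherapy <- Biomarker -> Outcome -> Treatment
That exhausts the simple backdoor paths. Count: 2.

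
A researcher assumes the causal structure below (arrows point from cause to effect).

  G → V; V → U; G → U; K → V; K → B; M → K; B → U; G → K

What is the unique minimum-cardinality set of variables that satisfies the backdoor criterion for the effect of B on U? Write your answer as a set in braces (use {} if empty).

Variables eligible for adjustment (non-descendants of B, excluding B and U): {G, K, M, V}.
Backdoor paths from B to U:
  P1: B <- K <- G -> V -> U
  P2: B <- K <- G -> U
  P3: B <- K -> V <- G -> U
  P4: B <- K -> V -> U
The empty set is not sufficient: P1 (B <- K <- G -> V -> U) has no collider blocking it and no conditioned non-collider, so it is open.
Try {K}:
  P1: blocked at chain node K ∈ conditioning set.
  P2: blocked at chain node K ∈ conditioning set.
  P3: blocked at fork node K ∈ conditioning set.
  P4: blocked at fork node K ∈ conditioning set.
{K} contains no descendant of B and blocks every backdoor path.
No other singleton works — e.g. {G} leaves P4 open — so {K} is the unique smallest valid adjustment set.

{K}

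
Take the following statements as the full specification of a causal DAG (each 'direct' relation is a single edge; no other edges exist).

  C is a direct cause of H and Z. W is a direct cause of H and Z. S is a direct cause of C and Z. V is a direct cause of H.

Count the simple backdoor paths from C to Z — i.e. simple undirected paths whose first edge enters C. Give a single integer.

A backdoor path from C to Z is any simple undirected path whose first edge points into C (i.e. leaves C via a parent).
Parents of C: {S}.
Enumerating:
  P1: C <- S -> Z
That exhausts the simple backdoor paths. Count: 1.

1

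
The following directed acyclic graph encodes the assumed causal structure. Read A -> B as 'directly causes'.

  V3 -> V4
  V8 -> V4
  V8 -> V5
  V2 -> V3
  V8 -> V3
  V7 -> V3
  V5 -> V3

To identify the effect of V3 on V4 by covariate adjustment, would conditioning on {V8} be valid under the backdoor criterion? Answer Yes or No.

Backdoor paths from V3 to V4 (paths whose first edge points into V3):
  P1: V3 <- V8 -> V4
  P2: V3 <- V5 <- V8 -> V4
Condition 1 (no descendant of V3 in the set): holds — descendants of V3 are {V4}; none are in {V8}.
Condition 2 (every backdoor path blocked by {V8}):
  P1: blocked at fork node V8 ∈ conditioning set.
  P2: blocked at fork node V8 ∈ conditioning set.
{V8} satisfies the backdoor criterion.

Yes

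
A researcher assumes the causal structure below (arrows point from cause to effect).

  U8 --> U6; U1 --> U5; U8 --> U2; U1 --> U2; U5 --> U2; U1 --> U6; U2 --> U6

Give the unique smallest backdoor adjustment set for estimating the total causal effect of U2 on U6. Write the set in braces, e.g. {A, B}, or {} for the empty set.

{U1, U8}

Variables eligible for adjustment (non-descendants of U2, excluding U2 and U6): {U1, U5, U8}.
Backdoor paths from U2 to U6:
  P1: U2 <- U1 -> U6
  P2: U2 <- U8 -> U6
  P3: U2 <- U5 <- U1 -> U6
The empty set is not sufficient: P1 (U2 <- U1 -> U6) has no collider blocking it and no conditioned non-collider, so it is open.
Try {U1, U8}:
  P1: blocked at fork node U1 ∈ conditioning set.
  P2: blocked at fork node U8 ∈ conditioning set.
  P3: blocked at fork node U1 ∈ conditioning set.
{U1, U8} contains no descendant of U2 and blocks every backdoor path.
Every element of {U1, U8} is needed (dropping U1 leaves P1 open; dropping U8 leaves P2 open), so no proper subset is valid.
Among all size-2 subsets of the eligible variables, only {U1, U8} blocks every backdoor path, so it is the unique smallest valid adjustment set.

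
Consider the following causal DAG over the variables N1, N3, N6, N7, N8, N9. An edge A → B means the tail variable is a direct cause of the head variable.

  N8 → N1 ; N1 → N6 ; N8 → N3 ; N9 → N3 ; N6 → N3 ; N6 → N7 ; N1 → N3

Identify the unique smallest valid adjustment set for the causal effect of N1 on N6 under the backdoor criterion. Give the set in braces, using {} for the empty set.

Variables eligible for adjustment (non-descendants of N1, excluding N1 and N6): {N8, N9}.
Backdoor paths from N1 to N6:
  P1: N1 <- N8 -> N3 <- N6
Each backdoor path contains an unconditioned collider, so every path is already blocked with the empty conditioning set:
  P1: blocked at collider N3 (neither it nor any descendant is in the conditioning set).
The empty set is therefore the unique smallest valid set.

{}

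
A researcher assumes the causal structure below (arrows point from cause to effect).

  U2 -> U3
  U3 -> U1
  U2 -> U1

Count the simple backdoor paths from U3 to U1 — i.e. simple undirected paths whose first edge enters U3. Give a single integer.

1

A backdoor path from U3 to U1 is any simple undirected path whose first edge points into U3 (i.e. leaves U3 via a parent).
Parents of U3: {U2}.
Enumerating:
  P1: U3 <- U2 -> U1
That exhausts the simple backdoor paths. Count: 1.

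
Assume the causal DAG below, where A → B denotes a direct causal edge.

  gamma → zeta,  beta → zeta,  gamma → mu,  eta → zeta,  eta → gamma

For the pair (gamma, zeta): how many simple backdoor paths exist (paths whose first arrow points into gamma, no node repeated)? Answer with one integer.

1

A backdoor path from gamma to zeta is any simple undirected path whose first edge points into gamma (i.e. leaves gamma via a parent).
Parents of gamma: {eta}.
Enumerating:
  P1: gamma <- eta -> zeta
That exhausts the simple backdoor paths. Count: 1.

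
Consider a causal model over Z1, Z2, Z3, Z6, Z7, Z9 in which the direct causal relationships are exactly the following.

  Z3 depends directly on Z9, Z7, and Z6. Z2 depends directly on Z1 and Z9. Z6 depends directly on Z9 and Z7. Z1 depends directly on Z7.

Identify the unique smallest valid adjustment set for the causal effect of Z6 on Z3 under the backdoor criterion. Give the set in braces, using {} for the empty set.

{Z7, Z9}

Variables eligible for adjustment (non-descendants of Z6, excluding Z6 and Z3): {Z1, Z2, Z7, Z9}.
Backdoor paths from Z6 to Z3:
  P1: Z6 <- Z7 -> Z1 -> Z2 <- Z9 -> Z3
  P2: Z6 <- Z7 -> Z3
  P3: Z6 <- Z9 -> Z3
  P4: Z6 <- Z9 -> Z2 <- Z1 <- Z7 -> Z3
The empty set is not sufficient: P2 (Z6 <- Z7 -> Z3) has no collider blocking it and no conditioned non-collider, so it is open.
Try {Z7, Z9}:
  P1: blocked at fork node Z7 ∈ conditioning set.
  P2: blocked at fork node Z7 ∈ conditioning set.
  P3: blocked at fork node Z9 ∈ conditioning set.
  P4: blocked at fork node Z9 ∈ conditioning set.
{Z7, Z9} contains no descendant of Z6 and blocks every backdoor path.
Every element of {Z7, Z9} is needed (dropping Z7 leaves P2 open; dropping Z9 leaves P3 open), so no proper subset is valid.
Among all size-2 subsets of the eligible variables, only {Z7, Z9} blocks every backdoor path, so it is the unique smallest valid adjustment set.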